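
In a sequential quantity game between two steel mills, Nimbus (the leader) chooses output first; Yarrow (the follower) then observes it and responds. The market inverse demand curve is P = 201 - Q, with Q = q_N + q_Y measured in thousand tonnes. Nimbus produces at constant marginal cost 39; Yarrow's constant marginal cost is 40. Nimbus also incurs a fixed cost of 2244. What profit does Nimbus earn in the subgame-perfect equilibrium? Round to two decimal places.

Solve by backward induction. Given q_N, the follower Yarrow maximises π_Y = (201 - q_N - q_Y)q_Y - 40q_Y.
Follower FOC: 161 - q_N - 2q_Y = 0, so q_Y(q_N) = (161 - q_N)/2.
Nimbus substitutes q_Y(q_N) into its own profit: π_N = q_N(201 - q_N - (161 - q_N)/2) - 39q_N = (241/2 - (1/2)q_N)q_N - 39q_N.
Maximising: ∂π_N/∂q_N = 163/2 - q_N = 0, giving q_N = 163/2.
Then q_Y = (161 - 163/2)/2 = 159/4.
Price P = 201 - 485/4 = 319/4.
Nimbus's profit: (319/4 - 39)·(163/2) - 2244 = 1077.1250.

1077.13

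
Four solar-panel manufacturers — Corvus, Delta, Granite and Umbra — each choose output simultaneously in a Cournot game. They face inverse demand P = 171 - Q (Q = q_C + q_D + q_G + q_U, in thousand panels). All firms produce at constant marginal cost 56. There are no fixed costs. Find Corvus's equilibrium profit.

529

Each firm earns π_i = (171 - Q)q_i - 56q_i.
Setting ∂π_i/∂q_i = 0 with rivals' quantities fixed: 115 - 2q_i - Σ_{j≠i} q_j = 0.
By symmetry each firm produces the same amount; substituting Σ_{j≠i} q_j = 3q_i yields q_i = 115/5 = 23.
Price P = 171 - 92 = 79.
Corvus's profit: (79 - 56)·23 = 529.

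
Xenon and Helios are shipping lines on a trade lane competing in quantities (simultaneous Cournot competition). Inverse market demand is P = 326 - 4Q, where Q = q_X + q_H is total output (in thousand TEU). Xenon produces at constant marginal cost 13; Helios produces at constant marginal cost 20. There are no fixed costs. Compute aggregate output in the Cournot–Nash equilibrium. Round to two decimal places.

Xenon's profit: π_X = (326 - 4Q)q_X - (13q_X). Setting ∂π_X/∂q_X = 0: 313 - 8q_X - 4(q_H) = 0.
Helios's profit: π_H = (326 - 4Q)q_H - (20q_H). Setting ∂π_H/∂q_H = 0: 306 - 8q_H - 4(q_X) = 0.
Best responses: q_X = (313 - 4q_H)/8, q_H = (306 - 4q_X)/8.
Solving the pair: q_X = 80/3, q_H = 299/12.
Total output Q = 80/3 + 299/12 = 619/12.

51.58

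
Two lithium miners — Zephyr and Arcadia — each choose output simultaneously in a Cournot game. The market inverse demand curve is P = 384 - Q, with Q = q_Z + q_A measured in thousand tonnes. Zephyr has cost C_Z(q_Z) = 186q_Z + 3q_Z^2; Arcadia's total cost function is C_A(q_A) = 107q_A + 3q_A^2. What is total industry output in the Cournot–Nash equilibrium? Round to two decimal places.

Zephyr's profit: π_Z = (384 - Q)q_Z - (186q_Z + 3q_Z²). Setting ∂π_Z/∂q_Z = 0: 198 - 8q_Z - (q_A) = 0.
Arcadia's profit: π_A = (384 - Q)q_A - (107q_A + 3q_A²). Setting ∂π_A/∂q_A = 0: 277 - 8q_A - (q_Z) = 0.
Rearranging gives the reaction functions q_Z = (198 - q_A)/8 and q_A = (277 - q_Z)/8.
Solving the pair: q_Z = 1307/63, q_A = 32.0317.
Total output Q = 1307/63 + 32.0317 = 475/9.

52.78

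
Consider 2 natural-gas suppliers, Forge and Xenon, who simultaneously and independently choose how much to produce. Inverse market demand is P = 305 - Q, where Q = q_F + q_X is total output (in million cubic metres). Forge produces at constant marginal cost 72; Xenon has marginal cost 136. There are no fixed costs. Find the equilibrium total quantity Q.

134

Forge's profit: π_F = (305 - Q)q_F - (72q_F). Setting ∂π_F/∂q_F = 0: 233 - 2q_F - (q_X) = 0.
Xenon's profit: π_X = (305 - Q)q_X - (136q_X). Setting ∂π_X/∂q_X = 0: 169 - 2q_X - (q_F) = 0.
Best responses: q_F = (233 - q_X)/2, q_X = (169 - q_F)/2.
Substituting one into the other gives q_F = 99 and q_X = 35.
Total output Q = 99 + 35 = 134.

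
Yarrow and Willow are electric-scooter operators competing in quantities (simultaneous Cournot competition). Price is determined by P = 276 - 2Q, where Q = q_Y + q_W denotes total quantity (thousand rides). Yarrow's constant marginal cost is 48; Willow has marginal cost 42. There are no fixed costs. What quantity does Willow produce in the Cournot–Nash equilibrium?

Yarrow's profit: π_Y = (276 - 2Q)q_Y - (48q_Y). Setting ∂π_Y/∂q_Y = 0: 228 - 4q_Y - 2(q_W) = 0.
Willow's profit: π_W = (276 - 2Q)q_W - (42q_W). Setting ∂π_W/∂q_W = 0: 234 - 4q_W - 2(q_Y) = 0.
So q_Y = (228 - 2q_W)/4 and q_W = (234 - 2q_Y)/4.
Substituting one into the other gives q_Y = 37 and q_W = 40.

40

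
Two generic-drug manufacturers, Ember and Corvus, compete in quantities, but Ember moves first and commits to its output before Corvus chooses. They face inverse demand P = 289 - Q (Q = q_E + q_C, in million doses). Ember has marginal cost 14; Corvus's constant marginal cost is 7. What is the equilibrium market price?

81

Solve by backward induction. Given q_E, the follower Corvus maximises π_C = (289 - q_E - q_C)q_C - 7q_C.
Setting the follower's marginal profit to zero, 282 - q_E - 2q_C = 0, i.e. q_C = (282 - q_E)/2.
Ember substitutes q_C(q_E) into its own profit: π_E = q_E(289 - q_E - (282 - q_E)/2) - 14q_E = (148 - (1/2)q_E)q_E - 14q_E.
Maximising: ∂π_E/∂q_E = 134 - q_E = 0, giving q_E = 134.
Then q_C = (282 - 134)/2 = 74.
Total output Q = 208, so price P = 289 - 208 = 81.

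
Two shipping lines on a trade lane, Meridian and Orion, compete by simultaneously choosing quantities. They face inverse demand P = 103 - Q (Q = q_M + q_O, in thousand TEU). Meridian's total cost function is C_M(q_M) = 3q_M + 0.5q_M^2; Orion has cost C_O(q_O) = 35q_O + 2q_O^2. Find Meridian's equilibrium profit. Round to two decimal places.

Meridian's profit: π_M = (103 - Q)q_M - (3q_M + (1/2)q_M²). Setting ∂π_M/∂q_M = 0: 100 - 3q_M - (q_O) = 0.
Orion's first-order condition: 68 - 6q_O - (q_M) = 0.
Best responses: q_M = (100 - q_O)/3, q_O = (68 - q_M)/6.
Solving the pair: q_M = 532/17, q_O = 104/17.
Price P = 103 - 636/17 = 1115/17.
Meridian's profit: (1115/17)·(532/17) - 3·(532/17) - (1/2)(532/17)² = 1468.9827.

1468.98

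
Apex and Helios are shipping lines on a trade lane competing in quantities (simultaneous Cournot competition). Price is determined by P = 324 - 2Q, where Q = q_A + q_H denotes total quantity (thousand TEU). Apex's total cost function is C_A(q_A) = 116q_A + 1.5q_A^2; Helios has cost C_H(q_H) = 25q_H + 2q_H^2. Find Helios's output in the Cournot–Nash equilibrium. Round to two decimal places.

Apex's profit: π_A = (324 - 2Q)q_A - (116q_A + (3/2)q_A²). Setting ∂π_A/∂q_A = 0: 208 - 7q_A - 2(q_H) = 0.
Helios's first-order condition: 299 - 8q_H - 2(q_A) = 0.
Rearranging gives the reaction functions q_A = (208 - 2q_H)/7 and q_H = (299 - 2q_A)/8.
Solving the pair: q_A = 41/2, q_H = 129/4.

32.25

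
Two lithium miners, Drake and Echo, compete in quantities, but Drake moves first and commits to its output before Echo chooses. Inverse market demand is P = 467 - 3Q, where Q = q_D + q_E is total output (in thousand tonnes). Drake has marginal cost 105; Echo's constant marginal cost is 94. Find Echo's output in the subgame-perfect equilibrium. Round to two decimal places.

32.92

Solve by backward induction. Given q_D, the follower Echo maximises π_E = (467 - 3q_D - 3q_E)q_E - 94q_E.
∂π_E/∂q_E = 373 - 3q_D - 6q_E = 0 gives the reaction function q_E = (373 - 3q_D)/6.
Drake substitutes q_E(q_D) into its own profit: π_D = q_D(467 - 3q_D - (373 - 3q_D)/2) - 105q_D = (561/2 - (3/2)q_D)q_D - 105q_D.
Leader FOC: 351/2 - 3q_D = 0, so q_D = 117/2.
Then q_E = (373 - 3·(117/2))/6 = 395/12.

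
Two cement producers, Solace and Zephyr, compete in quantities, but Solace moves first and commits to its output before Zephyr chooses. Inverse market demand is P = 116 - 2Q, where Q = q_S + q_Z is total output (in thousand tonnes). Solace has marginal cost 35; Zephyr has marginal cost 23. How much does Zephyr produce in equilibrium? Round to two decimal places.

Solve by backward induction. Given q_S, the follower Zephyr maximises π_Z = (116 - 2q_S - 2q_Z)q_Z - 23q_Z.
∂π_Z/∂q_Z = 93 - 2q_S - 4q_Z = 0 gives the reaction function q_Z = (93 - 2q_S)/4.
The leader anticipates this reaction. Substituting into P = 116 - 2Q gives P = 139/2 - q_S, so π_S = (139/2 - q_S)q_S - 35q_S.
The leader's first-order condition 69/2 - 2q_S = 0 yields q_S = 69/4.
Then q_Z = (93 - 2·(69/4))/4 = 117/8.

14.63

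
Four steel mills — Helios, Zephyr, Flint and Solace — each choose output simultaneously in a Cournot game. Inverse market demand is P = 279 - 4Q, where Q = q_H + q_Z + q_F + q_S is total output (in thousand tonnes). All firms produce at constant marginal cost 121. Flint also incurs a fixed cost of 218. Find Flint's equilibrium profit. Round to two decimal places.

Each firm earns π_i = (279 - 4Q)q_i - 121q_i.
First-order condition (treating rivals' output as given): 158 - 8q_i - 4·Σ_{j≠i} q_j = 0.
With identical firms every q_j equals q_i, so Σ_{j≠i} q_j = 3q_i and 158 = 20q_i, giving q_i = 79/10.
Price P = 279 - 4·(158/5) = 763/5.
Flint's profit: (763/5 - 121)·(79/10) - 218 = 791/25.

31.64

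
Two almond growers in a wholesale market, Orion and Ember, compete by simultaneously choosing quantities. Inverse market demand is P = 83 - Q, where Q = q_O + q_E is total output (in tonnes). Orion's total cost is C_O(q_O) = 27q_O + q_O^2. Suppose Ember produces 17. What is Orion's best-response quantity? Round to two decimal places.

9.75

With the rival's output fixed at 17, Orion's profit is π_O = (83 - 17 - q_O)q_O - (27q_O + q_O²) = (66 - q_O)q_O - (27q_O + q_O²).
∂π_O/∂q_O = 39 - 4q_O = 0, so q_O = 39/4.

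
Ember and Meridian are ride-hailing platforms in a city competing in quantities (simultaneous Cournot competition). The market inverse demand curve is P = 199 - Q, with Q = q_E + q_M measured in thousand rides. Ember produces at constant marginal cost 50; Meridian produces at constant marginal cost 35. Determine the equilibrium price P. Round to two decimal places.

94.67

Ember's profit: π_E = (199 - Q)q_E - (50q_E). Setting ∂π_E/∂q_E = 0: 149 - 2q_E - (q_M) = 0.
Meridian's profit: π_M = (199 - Q)q_M - (35q_M). Setting ∂π_M/∂q_M = 0: 164 - 2q_M - (q_E) = 0.
Best responses: q_E = (149 - q_M)/2, q_M = (164 - q_E)/2.
Solving the pair: q_E = 134/3, q_M = 179/3.
Total output Q = 313/3, so price P = 199 - 313/3 = 284/3.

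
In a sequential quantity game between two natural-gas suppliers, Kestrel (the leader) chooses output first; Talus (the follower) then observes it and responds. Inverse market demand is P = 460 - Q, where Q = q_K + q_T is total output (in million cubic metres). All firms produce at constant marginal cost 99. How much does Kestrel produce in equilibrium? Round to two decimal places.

180.50

The follower Talus best-responds to any q_K: π_T = (460 - Q)q_T - 99q_T.
Setting the follower's marginal profit to zero, 361 - q_K - 2q_T = 0, i.e. q_T = (361 - q_K)/2.
Kestrel substitutes q_T(q_K) into its own profit: π_K = q_K(460 - q_K - (361 - q_K)/2) - 99q_K = (559/2 - (1/2)q_K)q_K - 99q_K.
Leader FOC: 361/2 - q_K = 0, so q_K = 361/2.
Then q_T = (361 - 361/2)/2 = 361/4.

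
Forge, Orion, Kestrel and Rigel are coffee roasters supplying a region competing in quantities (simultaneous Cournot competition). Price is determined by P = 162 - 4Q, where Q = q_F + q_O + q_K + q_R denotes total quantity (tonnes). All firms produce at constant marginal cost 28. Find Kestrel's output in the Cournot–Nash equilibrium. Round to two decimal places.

Each firm earns π_i = (162 - 4Q)q_i - 28q_i.
First-order condition (treating rivals' output as given): 134 - 8q_i - 4·Σ_{j≠i} q_j = 0.
By symmetry each firm produces the same amount; substituting Σ_{j≠i} q_j = 3q_i yields q_i = 134/20 = 67/10.

6.70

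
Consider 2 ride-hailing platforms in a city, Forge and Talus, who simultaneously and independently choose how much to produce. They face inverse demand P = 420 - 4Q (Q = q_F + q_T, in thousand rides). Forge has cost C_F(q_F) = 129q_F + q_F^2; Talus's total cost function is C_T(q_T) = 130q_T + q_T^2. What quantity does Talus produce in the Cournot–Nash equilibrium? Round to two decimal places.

20.67

Forge's profit: π_F = (420 - 4Q)q_F - (129q_F + q_F²). Setting ∂π_F/∂q_F = 0: 291 - 10q_F - 4(q_T) = 0.
Talus's profit: π_T = (420 - 4Q)q_T - (130q_T + q_T²). Setting ∂π_T/∂q_T = 0: 290 - 10q_T - 4(q_F) = 0.
So q_F = (291 - 4q_T)/10 and q_T = (290 - 4q_F)/10.
Solving the pair: q_F = 125/6, q_T = 62/3.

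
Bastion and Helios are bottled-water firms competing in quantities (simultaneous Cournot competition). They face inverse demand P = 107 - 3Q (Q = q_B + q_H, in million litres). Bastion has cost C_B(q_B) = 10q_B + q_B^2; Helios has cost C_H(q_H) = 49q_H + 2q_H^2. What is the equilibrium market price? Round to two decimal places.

66.06

Bastion's profit: π_B = (107 - 3Q)q_B - (10q_B + q_B²). Setting ∂π_B/∂q_B = 0: 97 - 8q_B - 3(q_H) = 0.
Helios's first-order condition: 58 - 10q_H - 3(q_B) = 0.
Best responses: q_B = (97 - 3q_H)/8, q_H = (58 - 3q_B)/10.
Solving the pair: q_B = 796/71, q_H = 173/71.
Total output Q = 969/71, so price P = 107 - 3·(969/71) = 66.0563.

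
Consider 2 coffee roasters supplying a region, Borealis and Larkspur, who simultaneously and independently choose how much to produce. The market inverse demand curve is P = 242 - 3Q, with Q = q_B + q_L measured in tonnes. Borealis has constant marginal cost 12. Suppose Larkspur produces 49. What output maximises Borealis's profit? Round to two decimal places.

With the rival's output fixed at 49, Borealis's profit is π_B = (242 - 3·49 - 3q_B)q_B - (12q_B) = (95 - 3q_B)q_B - (12q_B).
∂π_B/∂q_B = 83 - 6q_B = 0, so q_B = 83/6.

13.83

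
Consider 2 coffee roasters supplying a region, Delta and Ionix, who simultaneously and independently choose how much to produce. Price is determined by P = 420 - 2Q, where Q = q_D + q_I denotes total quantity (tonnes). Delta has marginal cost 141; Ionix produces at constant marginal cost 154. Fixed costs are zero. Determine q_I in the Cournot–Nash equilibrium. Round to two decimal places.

42.17

Delta's profit: π_D = (420 - 2Q)q_D - (141q_D). Setting ∂π_D/∂q_D = 0: 279 - 4q_D - 2(q_I) = 0.
Ionix's profit: π_I = (420 - 2Q)q_I - (154q_I). Setting ∂π_I/∂q_I = 0: 266 - 4q_I - 2(q_D) = 0.
So q_D = (279 - 2q_I)/4 and q_I = (266 - 2q_D)/4.
Solving the pair: q_D = 146/3, q_I = 253/6.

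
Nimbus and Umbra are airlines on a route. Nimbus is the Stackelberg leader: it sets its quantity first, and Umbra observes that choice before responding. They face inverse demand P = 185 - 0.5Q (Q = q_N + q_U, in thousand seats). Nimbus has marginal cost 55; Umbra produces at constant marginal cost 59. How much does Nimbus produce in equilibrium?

The follower Umbra best-responds to any q_N: π_U = (185 - 0.5Q)q_U - 59q_U.
Follower FOC: 126 - (1/2)q_N - q_U = 0, so q_U(q_N) = (126 - (1/2)q_N).
Nimbus substitutes q_U(q_N) into its own profit: π_N = q_N(185 - (1/2)q_N - (126 - (1/2)q_N)/2) - 55q_N = (122 - (1/4)q_N)q_N - 55q_N.
Maximising: ∂π_N/∂q_N = 67 - (1/2)q_N = 0, giving q_N = 134.
Then q_U = (126 - (1/2)·134) = 59.

134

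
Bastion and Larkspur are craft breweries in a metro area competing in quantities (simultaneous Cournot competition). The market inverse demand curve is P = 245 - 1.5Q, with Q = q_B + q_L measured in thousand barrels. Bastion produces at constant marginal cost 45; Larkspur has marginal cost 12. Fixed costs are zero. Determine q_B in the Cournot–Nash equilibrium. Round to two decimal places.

Bastion's profit: π_B = (245 - 1.5Q)q_B - (45q_B). Setting ∂π_B/∂q_B = 0: 200 - 3q_B - (3/2)(q_L) = 0.
Larkspur's profit: π_L = (245 - 1.5Q)q_L - (12q_L). Setting ∂π_L/∂q_L = 0: 233 - 3q_L - (3/2)(q_B) = 0.
Best responses: q_B = (200 - (3/2)q_L)/3, q_L = (233 - (3/2)q_B)/3.
Substituting one into the other gives q_B = 334/9 and q_L = 532/9.

37.11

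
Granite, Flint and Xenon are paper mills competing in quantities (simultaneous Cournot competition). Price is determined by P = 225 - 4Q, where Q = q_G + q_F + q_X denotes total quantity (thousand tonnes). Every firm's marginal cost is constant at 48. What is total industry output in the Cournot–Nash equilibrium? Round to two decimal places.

A representative firm's profit is π_i = q_i(225 - 4Q) - 48q_i.
Setting ∂π_i/∂q_i = 0 with rivals' quantities fixed: 177 - 8q_i - 4·Σ_{j≠i} q_j = 0.
With identical firms every q_j equals q_i, so Σ_{j≠i} q_j = 2q_i and 177 = 16q_i, giving q_i = 177/16.
Total output Q = 177/16 + 177/16 + 177/16 = 531/16.

33.19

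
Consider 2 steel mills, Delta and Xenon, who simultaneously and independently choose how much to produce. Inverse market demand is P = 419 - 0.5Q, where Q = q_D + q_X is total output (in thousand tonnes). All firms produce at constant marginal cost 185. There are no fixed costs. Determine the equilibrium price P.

263

A representative firm's profit is π_i = q_i(419 - 0.5Q) - 185q_i.
Setting ∂π_i/∂q_i = 0 with rivals' quantities fixed: 234 - q_i - (1/2)q_j = 0.
With identical firms every q_j equals q_i, so q_j = q_i and 234 = (3/2)q_i, giving q_i = 156.
Total output Q = 312, so price P = 419 - (1/2)·312 = 263.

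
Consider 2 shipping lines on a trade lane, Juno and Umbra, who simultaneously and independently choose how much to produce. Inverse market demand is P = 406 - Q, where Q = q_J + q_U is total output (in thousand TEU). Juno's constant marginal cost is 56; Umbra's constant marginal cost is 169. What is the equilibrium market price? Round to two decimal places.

210.33

Juno's profit: π_J = (406 - Q)q_J - (56q_J). Setting ∂π_J/∂q_J = 0: 350 - 2q_J - (q_U) = 0.
Umbra's first-order condition: 237 - 2q_U - (q_J) = 0.
Rearranging gives the reaction functions q_J = (350 - q_U)/2 and q_U = (237 - q_J)/2.
Substituting one into the other gives q_J = 463/3 and q_U = 124/3.
Total output Q = 587/3, so price P = 406 - 587/3 = 631/3.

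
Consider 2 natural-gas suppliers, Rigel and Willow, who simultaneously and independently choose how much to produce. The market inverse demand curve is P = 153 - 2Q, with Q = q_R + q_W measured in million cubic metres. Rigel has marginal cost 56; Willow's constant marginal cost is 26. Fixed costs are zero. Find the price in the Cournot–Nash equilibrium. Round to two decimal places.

78.33

Rigel's profit: π_R = (153 - 2Q)q_R - (56q_R). Setting ∂π_R/∂q_R = 0: 97 - 4q_R - 2(q_W) = 0.
Willow's first-order condition: 127 - 4q_W - 2(q_R) = 0.
So q_R = (97 - 2q_W)/4 and q_W = (127 - 2q_R)/4.
Solving the pair: q_R = 67/6, q_W = 157/6.
Total output Q = 112/3, so price P = 153 - 2·(112/3) = 235/3.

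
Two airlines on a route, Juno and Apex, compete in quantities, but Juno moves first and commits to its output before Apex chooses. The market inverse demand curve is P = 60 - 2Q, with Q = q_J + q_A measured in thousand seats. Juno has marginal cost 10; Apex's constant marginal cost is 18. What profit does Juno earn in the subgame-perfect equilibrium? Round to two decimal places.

Solve by backward induction. Given q_J, the follower Apex maximises π_A = (60 - 2q_J - 2q_A)q_A - 18q_A.
Setting the follower's marginal profit to zero, 42 - 2q_J - 4q_A = 0, i.e. q_A = (42 - 2q_J)/4.
The leader anticipates this reaction. Substituting into P = 60 - 2Q gives P = 39 - q_J, so π_J = (39 - q_J)q_J - 10q_J.
The leader's first-order condition 29 - 2q_J = 0 yields q_J = 29/2.
Then q_A = (42 - 2·(29/2))/4 = 13/4.
Price P = 60 - 2·(71/4) = 49/2.
Juno's profit: (49/2 - 10)·(29/2) = 841/4.

210.25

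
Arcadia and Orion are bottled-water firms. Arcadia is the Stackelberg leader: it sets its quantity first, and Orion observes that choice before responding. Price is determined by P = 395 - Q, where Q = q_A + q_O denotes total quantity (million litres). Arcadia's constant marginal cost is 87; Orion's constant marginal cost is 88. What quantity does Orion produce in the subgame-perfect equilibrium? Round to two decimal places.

76.25

The follower Orion best-responds to any q_A: π_O = (395 - Q)q_O - 88q_O.
∂π_O/∂q_O = 307 - q_A - 2q_O = 0 gives the reaction function q_O = (307 - q_A)/2.
Arcadia substitutes q_O(q_A) into its own profit: π_A = q_A(395 - q_A - (307 - q_A)/2) - 87q_A = (483/2 - (1/2)q_A)q_A - 87q_A.
Leader FOC: 309/2 - q_A = 0, so q_A = 309/2.
Then q_O = (307 - 309/2)/2 = 305/4.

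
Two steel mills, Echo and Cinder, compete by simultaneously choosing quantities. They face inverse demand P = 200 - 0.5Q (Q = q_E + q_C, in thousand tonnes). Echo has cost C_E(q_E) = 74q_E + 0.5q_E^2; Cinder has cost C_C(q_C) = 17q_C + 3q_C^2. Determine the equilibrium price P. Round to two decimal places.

Echo's profit: π_E = (200 - 0.5Q)q_E - (74q_E + (1/2)q_E²). Setting ∂π_E/∂q_E = 0: 126 - 2q_E - (1/2)(q_C) = 0.
Cinder's profit: π_C = (200 - 0.5Q)q_C - (17q_C + 3q_C²). Setting ∂π_C/∂q_C = 0: 183 - 7q_C - (1/2)(q_E) = 0.
Best responses: q_E = (126 - (1/2)q_C)/2, q_C = (183 - (1/2)q_E)/7.
Solving the pair: q_E = 57.4909, q_C = 1212/55.
Total output Q = 79.5273, so price P = 200 - (1/2)·79.5273 = 160.2364.

160.24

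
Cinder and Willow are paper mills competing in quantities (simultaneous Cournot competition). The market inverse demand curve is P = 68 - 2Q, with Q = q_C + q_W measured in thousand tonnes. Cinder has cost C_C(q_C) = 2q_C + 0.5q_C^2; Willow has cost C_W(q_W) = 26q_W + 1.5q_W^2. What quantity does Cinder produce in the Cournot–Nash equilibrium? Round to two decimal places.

Cinder's profit: π_C = (68 - 2Q)q_C - (2q_C + (1/2)q_C²). Setting ∂π_C/∂q_C = 0: 66 - 5q_C - 2(q_W) = 0.
Willow's first-order condition: 42 - 7q_W - 2(q_C) = 0.
So q_C = (66 - 2q_W)/5 and q_W = (42 - 2q_C)/7.
Solving the pair: q_C = 378/31, q_W = 78/31.

12.19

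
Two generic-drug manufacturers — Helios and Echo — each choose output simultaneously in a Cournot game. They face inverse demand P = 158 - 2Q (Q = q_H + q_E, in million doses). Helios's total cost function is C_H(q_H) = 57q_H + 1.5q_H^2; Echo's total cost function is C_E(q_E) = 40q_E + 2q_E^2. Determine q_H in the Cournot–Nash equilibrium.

Helios's profit: π_H = (158 - 2Q)q_H - (57q_H + (3/2)q_H²). Setting ∂π_H/∂q_H = 0: 101 - 7q_H - 2(q_E) = 0.
Echo's profit: π_E = (158 - 2Q)q_E - (40q_E + 2q_E²). Setting ∂π_E/∂q_E = 0: 118 - 8q_E - 2(q_H) = 0.
So q_H = (101 - 2q_E)/7 and q_E = (118 - 2q_H)/8.
Solving the pair: q_H = 11, q_E = 12.

11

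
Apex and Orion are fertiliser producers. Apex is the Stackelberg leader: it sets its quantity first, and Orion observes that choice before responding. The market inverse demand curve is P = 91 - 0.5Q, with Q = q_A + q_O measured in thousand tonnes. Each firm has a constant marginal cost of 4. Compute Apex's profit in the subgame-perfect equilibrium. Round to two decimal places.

1892.25

Solve by backward induction. Given q_A, the follower Orion maximises π_O = (91 - (1/2)q_A - (1/2)q_O)q_O - 4q_O.
Setting the follower's marginal profit to zero, 87 - (1/2)q_A - q_O = 0, i.e. q_O = (87 - (1/2)q_A).
Apex substitutes q_O(q_A) into its own profit: π_A = q_A(91 - (1/2)q_A - (87 - (1/2)q_A)/2) - 4q_A = (95/2 - (1/4)q_A)q_A - 4q_A.
The leader's first-order condition 87/2 - (1/2)q_A = 0 yields q_A = 87.
Then q_O = (87 - (1/2)·87) = 87/2.
Price P = 91 - (1/2)·(261/2) = 103/4.
Apex's profit: (103/4 - 4)·87 = 1892.2500.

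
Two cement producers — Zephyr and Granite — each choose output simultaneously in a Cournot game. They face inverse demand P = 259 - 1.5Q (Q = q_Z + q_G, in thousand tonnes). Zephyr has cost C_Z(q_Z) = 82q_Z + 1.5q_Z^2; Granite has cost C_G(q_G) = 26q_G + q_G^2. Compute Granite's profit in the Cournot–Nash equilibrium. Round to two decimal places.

Zephyr's profit: π_Z = (259 - 1.5Q)q_Z - (82q_Z + (3/2)q_Z²). Setting ∂π_Z/∂q_Z = 0: 177 - 6q_Z - (3/2)(q_G) = 0.
Granite's first-order condition: 233 - 5q_G - (3/2)(q_Z) = 0.
Best responses: q_Z = (177 - (3/2)q_G)/6, q_G = (233 - (3/2)q_Z)/5.
Substituting one into the other gives q_Z = 714/37 and q_G = 1510/37.
Price P = 259 - (3/2)·60.1081 = 168.8378.
Granite's profit: 168.8378·(1510/37) - 26·(1510/37) - (1510/37)² = 4163.8057.

4163.81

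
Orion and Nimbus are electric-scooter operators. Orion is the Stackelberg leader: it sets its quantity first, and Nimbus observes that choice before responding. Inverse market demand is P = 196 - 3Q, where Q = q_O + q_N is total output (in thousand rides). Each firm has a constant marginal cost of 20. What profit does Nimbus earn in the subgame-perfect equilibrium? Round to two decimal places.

Solve by backward induction. Given q_O, the follower Nimbus maximises π_N = (196 - 3q_O - 3q_N)q_N - 20q_N.
Follower FOC: 176 - 3q_O - 6q_N = 0, so q_N(q_O) = (176 - 3q_O)/6.
Orion substitutes q_N(q_O) into its own profit: π_O = q_O(196 - 3q_O - (176 - 3q_O)/2) - 20q_O = (108 - (3/2)q_O)q_O - 20q_O.
Leader FOC: 88 - 3q_O = 0, so q_O = 88/3.
Then q_N = (176 - 3·(88/3))/6 = 44/3.
Price P = 196 - 3·44 = 64.
Nimbus's profit: (64 - 20)·(44/3) = 1936/3.

645.33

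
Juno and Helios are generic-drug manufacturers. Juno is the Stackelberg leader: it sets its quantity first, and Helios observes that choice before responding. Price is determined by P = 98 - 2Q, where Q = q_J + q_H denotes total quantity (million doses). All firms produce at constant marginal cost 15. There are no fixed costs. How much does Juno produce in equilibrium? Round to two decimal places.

20.75

Solve by backward induction. Given q_J, the follower Helios maximises π_H = (98 - 2q_J - 2q_H)q_H - 15q_H.
Follower FOC: 83 - 2q_J - 4q_H = 0, so q_H(q_J) = (83 - 2q_J)/4.
The leader anticipates this reaction. Substituting into P = 98 - 2Q gives P = 113/2 - q_J, so π_J = (113/2 - q_J)q_J - 15q_J.
Maximising: ∂π_J/∂q_J = 83/2 - 2q_J = 0, giving q_J = 83/4.
Then q_H = (83 - 2·(83/4))/4 = 83/8.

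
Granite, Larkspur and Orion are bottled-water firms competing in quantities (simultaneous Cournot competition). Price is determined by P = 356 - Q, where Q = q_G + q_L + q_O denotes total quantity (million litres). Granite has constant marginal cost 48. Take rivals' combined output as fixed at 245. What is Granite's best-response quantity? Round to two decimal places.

With rivals' combined output fixed at 245, Granite's profit is π_G = (356 - 245 - q_G)q_G - (48q_G) = (111 - q_G)q_G - (48q_G).
∂π_G/∂q_G = 63 - 2q_G = 0, so q_G = 63/2.

31.50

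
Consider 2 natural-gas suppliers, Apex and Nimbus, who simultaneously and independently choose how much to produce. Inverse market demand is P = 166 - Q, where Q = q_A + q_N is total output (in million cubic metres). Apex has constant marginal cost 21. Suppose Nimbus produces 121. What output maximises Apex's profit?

12

With the rival's output fixed at 121, Apex's profit is π_A = (166 - 121 - q_A)q_A - (21q_A) = (45 - q_A)q_A - (21q_A).
∂π_A/∂q_A = 24 - 2q_A = 0, so q_A = 12.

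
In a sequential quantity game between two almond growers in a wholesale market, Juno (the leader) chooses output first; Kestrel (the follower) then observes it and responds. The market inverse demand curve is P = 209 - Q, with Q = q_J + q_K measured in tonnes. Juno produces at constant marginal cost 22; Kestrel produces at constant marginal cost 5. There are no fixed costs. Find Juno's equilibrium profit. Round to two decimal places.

The follower Kestrel best-responds to any q_J: π_K = (209 - Q)q_K - 5q_K.
Setting the follower's marginal profit to zero, 204 - q_J - 2q_K = 0, i.e. q_K = (204 - q_J)/2.
Juno substitutes q_K(q_J) into its own profit: π_J = q_J(209 - q_J - (204 - q_J)/2) - 22q_J = (107 - (1/2)q_J)q_J - 22q_J.
Leader FOC: 85 - q_J = 0, so q_J = 85.
Then q_K = (204 - 85)/2 = 119/2.
Price P = 209 - 289/2 = 129/2.
Juno's profit: (129/2 - 22)·85 = 3612.5000.

3612.50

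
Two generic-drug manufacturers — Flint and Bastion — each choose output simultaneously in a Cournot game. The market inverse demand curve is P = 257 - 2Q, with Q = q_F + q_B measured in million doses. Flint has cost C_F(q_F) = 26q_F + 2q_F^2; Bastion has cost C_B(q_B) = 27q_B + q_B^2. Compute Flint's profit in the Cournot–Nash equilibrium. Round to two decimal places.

Flint's profit: π_F = (257 - 2Q)q_F - (26q_F + 2q_F²). Setting ∂π_F/∂q_F = 0: 231 - 8q_F - 2(q_B) = 0.
Bastion's first-order condition: 230 - 6q_B - 2(q_F) = 0.
Best responses: q_F = (231 - 2q_B)/8, q_B = (230 - 2q_F)/6.
Solving the pair: q_F = 463/22, q_B = 689/22.
Price P = 257 - 2·(576/11) = 1675/11.
Flint's profit: (1675/11)·(463/22) - 26·(463/22) - 2(463/22)² = 1771.6446.

1771.64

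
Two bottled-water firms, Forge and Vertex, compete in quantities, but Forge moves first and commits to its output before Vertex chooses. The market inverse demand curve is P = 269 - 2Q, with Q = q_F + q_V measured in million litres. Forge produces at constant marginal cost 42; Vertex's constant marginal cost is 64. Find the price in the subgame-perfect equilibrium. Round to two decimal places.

Solve by backward induction. Given q_F, the follower Vertex maximises π_V = (269 - 2q_F - 2q_V)q_V - 64q_V.
Setting the follower's marginal profit to zero, 205 - 2q_F - 4q_V = 0, i.e. q_V = (205 - 2q_F)/4.
The leader anticipates this reaction. Substituting into P = 269 - 2Q gives P = 333/2 - q_F, so π_F = (333/2 - q_F)q_F - 42q_F.
The leader's first-order condition 249/2 - 2q_F = 0 yields q_F = 249/4.
Then q_V = (205 - 2·(249/4))/4 = 161/8.
Total output Q = 659/8, so price P = 269 - 2·(659/8) = 417/4.

104.25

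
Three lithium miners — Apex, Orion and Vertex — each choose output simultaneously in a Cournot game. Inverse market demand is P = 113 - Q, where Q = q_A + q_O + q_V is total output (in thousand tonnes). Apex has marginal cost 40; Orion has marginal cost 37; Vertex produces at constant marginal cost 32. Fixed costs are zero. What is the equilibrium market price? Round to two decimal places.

55.50

Apex's profit: π_A = (113 - Q)q_A - (40q_A). Setting ∂π_A/∂q_A = 0: 73 - 2q_A - (q_O + q_V) = 0.
Orion's first-order condition: 76 - 2q_O - (q_A + q_V) = 0.
Vertex's first-order condition: 81 - 2q_V - (q_A + q_O) = 0.
Adding the 3 first-order conditions: 230 − 4Q = 0, so Q = 115/2.
Back-substituting: q_A = (73 − 115/2) = 31/2, q_O = (76 − 115/2) = 37/2, q_V = (81 − 115/2) = 47/2.
Total output Q = 115/2, so price P = 113 - 115/2 = 111/2.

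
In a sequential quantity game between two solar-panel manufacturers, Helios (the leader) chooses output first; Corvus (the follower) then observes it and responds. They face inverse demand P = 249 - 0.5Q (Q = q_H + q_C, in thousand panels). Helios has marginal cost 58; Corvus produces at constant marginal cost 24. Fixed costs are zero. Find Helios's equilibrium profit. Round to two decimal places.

Solve by backward induction. Given q_H, the follower Corvus maximises π_C = (249 - (1/2)q_H - (1/2)q_C)q_C - 24q_C.
∂π_C/∂q_C = 225 - (1/2)q_H - q_C = 0 gives the reaction function q_C = (225 - (1/2)q_H).
The leader anticipates this reaction. Substituting into P = 249 - 0.5Q gives P = 273/2 - (1/4)q_H, so π_H = (273/2 - (1/4)q_H)q_H - 58q_H.
The leader's first-order condition 157/2 - (1/2)q_H = 0 yields q_H = 157.
Then q_C = (225 - (1/2)·157) = 293/2.
Price P = 249 - (1/2)·(607/2) = 389/4.
Helios's profit: (389/4 - 58)·157 = 6162.2500.

6162.25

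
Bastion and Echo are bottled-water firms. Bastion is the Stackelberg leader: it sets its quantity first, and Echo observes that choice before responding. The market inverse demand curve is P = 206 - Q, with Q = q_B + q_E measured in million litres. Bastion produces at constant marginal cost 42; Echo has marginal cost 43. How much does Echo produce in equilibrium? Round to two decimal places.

40.25

The follower Echo best-responds to any q_B: π_E = (206 - Q)q_E - 43q_E.
Setting the follower's marginal profit to zero, 163 - q_B - 2q_E = 0, i.e. q_E = (163 - q_B)/2.
The leader anticipates this reaction. Substituting into P = 206 - Q gives P = 249/2 - (1/2)q_B, so π_B = (249/2 - (1/2)q_B)q_B - 42q_B.
The leader's first-order condition 165/2 - q_B = 0 yields q_B = 165/2.
Then q_E = (163 - 165/2)/2 = 161/4.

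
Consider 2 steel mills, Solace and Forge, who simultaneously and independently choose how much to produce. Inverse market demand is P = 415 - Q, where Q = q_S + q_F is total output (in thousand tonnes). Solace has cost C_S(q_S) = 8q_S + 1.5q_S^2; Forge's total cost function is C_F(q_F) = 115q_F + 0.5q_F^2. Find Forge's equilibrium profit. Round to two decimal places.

Solace's profit: π_S = (415 - Q)q_S - (8q_S + (3/2)q_S²). Setting ∂π_S/∂q_S = 0: 407 - 5q_S - (q_F) = 0.
Forge's profit: π_F = (415 - Q)q_F - (115q_F + (1/2)q_F²). Setting ∂π_F/∂q_F = 0: 300 - 3q_F - (q_S) = 0.
So q_S = (407 - q_F)/5 and q_F = (300 - q_S)/3.
Solving the pair: q_S = 921/14, q_F = 1093/14.
Price P = 415 - 1007/7 = 1898/7.
Forge's profit: (1898/7)·(1093/14) - 115·(1093/14) - (1/2)(1093/14)² = 9142.7219.

9142.72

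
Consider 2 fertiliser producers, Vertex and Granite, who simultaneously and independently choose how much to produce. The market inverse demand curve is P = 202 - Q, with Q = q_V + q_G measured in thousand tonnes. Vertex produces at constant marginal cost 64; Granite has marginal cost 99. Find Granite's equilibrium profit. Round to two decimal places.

513.78

Vertex's profit: π_V = (202 - Q)q_V - (64q_V). Setting ∂π_V/∂q_V = 0: 138 - 2q_V - (q_G) = 0.
Granite's first-order condition: 103 - 2q_G - (q_V) = 0.
So q_V = (138 - q_G)/2 and q_G = (103 - q_V)/2.
Solving the pair: q_V = 173/3, q_G = 68/3.
Price P = 202 - 241/3 = 365/3.
Granite's profit: (365/3 - 99)·(68/3) = 513.7778.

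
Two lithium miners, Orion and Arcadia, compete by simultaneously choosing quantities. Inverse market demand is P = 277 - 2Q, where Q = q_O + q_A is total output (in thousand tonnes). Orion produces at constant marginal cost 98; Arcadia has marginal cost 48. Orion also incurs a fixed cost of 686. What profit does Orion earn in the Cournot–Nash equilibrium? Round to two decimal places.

238.50

Orion's profit: π_O = (277 - 2Q)q_O - (98q_O). Setting ∂π_O/∂q_O = 0: 179 - 4q_O - 2(q_A) = 0.
Arcadia's first-order condition: 229 - 4q_A - 2(q_O) = 0.
Rearranging gives the reaction functions q_O = (179 - 2q_A)/4 and q_A = (229 - 2q_O)/4.
Solving the pair: q_O = 43/2, q_A = 93/2.
Price P = 277 - 2·68 = 141.
Orion's profit: (141 - 98)·(43/2) - 686 = 477/2.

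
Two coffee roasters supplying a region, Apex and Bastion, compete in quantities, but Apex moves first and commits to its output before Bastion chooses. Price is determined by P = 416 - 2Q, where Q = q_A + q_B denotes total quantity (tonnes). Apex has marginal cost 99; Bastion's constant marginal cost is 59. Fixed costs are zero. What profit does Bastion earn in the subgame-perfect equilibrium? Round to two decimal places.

5967.78

Solve by backward induction. Given q_A, the follower Bastion maximises π_B = (416 - 2q_A - 2q_B)q_B - 59q_B.
Follower FOC: 357 - 2q_A - 4q_B = 0, so q_B(q_A) = (357 - 2q_A)/4.
The leader anticipates this reaction. Substituting into P = 416 - 2Q gives P = 475/2 - q_A, so π_A = (475/2 - q_A)q_A - 99q_A.
Leader FOC: 277/2 - 2q_A = 0, so q_A = 277/4.
Then q_B = (357 - 2·(277/4))/4 = 437/8.
Price P = 416 - 2·(991/8) = 673/4.
Bastion's profit: (673/4 - 59)·(437/8) = 5967.7813.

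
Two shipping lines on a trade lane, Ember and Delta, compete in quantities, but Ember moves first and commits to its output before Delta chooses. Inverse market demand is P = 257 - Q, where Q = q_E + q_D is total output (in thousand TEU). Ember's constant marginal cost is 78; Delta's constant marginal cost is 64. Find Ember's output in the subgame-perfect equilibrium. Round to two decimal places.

82.50

The follower Delta best-responds to any q_E: π_D = (257 - Q)q_D - 64q_D.
∂π_D/∂q_D = 193 - q_E - 2q_D = 0 gives the reaction function q_D = (193 - q_E)/2.
The leader anticipates this reaction. Substituting into P = 257 - Q gives P = 321/2 - (1/2)q_E, so π_E = (321/2 - (1/2)q_E)q_E - 78q_E.
The leader's first-order condition 165/2 - q_E = 0 yields q_E = 165/2.
Then q_D = (193 - 165/2)/2 = 221/4.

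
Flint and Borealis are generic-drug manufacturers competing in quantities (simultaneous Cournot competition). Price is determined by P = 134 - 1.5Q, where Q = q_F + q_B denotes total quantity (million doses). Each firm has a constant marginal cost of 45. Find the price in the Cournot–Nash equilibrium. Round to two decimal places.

74.67

Each firm earns π_i = (134 - 1.5Q)q_i - 45q_i.
Setting ∂π_i/∂q_i = 0 with rivals' quantities fixed: 89 - 3q_i - (3/2)q_j = 0.
With identical firms every q_j equals q_i, so q_j = q_i and 89 = (9/2)q_i, giving q_i = 178/9.
Total output Q = 356/9, so price P = 134 - (3/2)·(356/9) = 224/3.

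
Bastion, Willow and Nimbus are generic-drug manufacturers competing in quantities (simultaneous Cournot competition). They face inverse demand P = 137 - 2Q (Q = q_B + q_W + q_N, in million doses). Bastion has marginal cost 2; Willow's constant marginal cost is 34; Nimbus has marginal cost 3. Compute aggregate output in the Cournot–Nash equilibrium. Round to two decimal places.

Bastion's profit: π_B = (137 - 2Q)q_B - (2q_B). Setting ∂π_B/∂q_B = 0: 135 - 4q_B - 2(q_W + q_N) = 0.
Willow's first-order condition: 103 - 4q_W - 2(q_B + q_N) = 0.
Nimbus's first-order condition: 134 - 4q_N - 2(q_B + q_W) = 0.
Summing all 3 equations gives 372 − 8Q = 0, hence Q = 93/2.
Back-substituting: q_B = (135 − 93)/2 = 21, q_W = (103 − 93)/2 = 5, q_N = (134 − 93)/2 = 41/2.
Total output Q = 21 + 5 + 41/2 = 93/2.

46.50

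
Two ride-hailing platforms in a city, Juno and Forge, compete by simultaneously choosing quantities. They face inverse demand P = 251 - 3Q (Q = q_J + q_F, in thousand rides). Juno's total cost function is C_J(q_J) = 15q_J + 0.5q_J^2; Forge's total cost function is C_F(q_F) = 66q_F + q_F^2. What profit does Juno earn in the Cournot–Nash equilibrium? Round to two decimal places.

2815.35

Juno's profit: π_J = (251 - 3Q)q_J - (15q_J + (1/2)q_J²). Setting ∂π_J/∂q_J = 0: 236 - 7q_J - 3(q_F) = 0.
Forge's profit: π_F = (251 - 3Q)q_F - (66q_F + q_F²). Setting ∂π_F/∂q_F = 0: 185 - 8q_F - 3(q_J) = 0.
Best responses: q_J = (236 - 3q_F)/7, q_F = (185 - 3q_J)/8.
Solving the pair: q_J = 1333/47, q_F = 587/47.
Price P = 251 - 3·(1920/47) = 128.4468.
Juno's profit: 128.4468·(1333/47) - 15·(1333/47) - (1/2)(1333/47)² = 2815.3515.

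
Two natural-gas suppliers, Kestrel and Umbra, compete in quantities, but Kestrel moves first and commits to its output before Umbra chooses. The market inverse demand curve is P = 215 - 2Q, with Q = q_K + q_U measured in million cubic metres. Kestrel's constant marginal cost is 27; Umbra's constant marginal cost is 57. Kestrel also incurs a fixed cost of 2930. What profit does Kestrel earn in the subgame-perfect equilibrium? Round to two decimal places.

40.25

The follower Umbra best-responds to any q_K: π_U = (215 - 2Q)q_U - 57q_U.
Follower FOC: 158 - 2q_K - 4q_U = 0, so q_U(q_K) = (158 - 2q_K)/4.
The leader anticipates this reaction. Substituting into P = 215 - 2Q gives P = 136 - q_K, so π_K = (136 - q_K)q_K - 27q_K.
The leader's first-order condition 109 - 2q_K = 0 yields q_K = 109/2.
Then q_U = (158 - 2·(109/2))/4 = 49/4.
Price P = 215 - 2·(267/4) = 163/2.
Kestrel's profit: (163/2 - 27)·(109/2) - 2930 = 161/4.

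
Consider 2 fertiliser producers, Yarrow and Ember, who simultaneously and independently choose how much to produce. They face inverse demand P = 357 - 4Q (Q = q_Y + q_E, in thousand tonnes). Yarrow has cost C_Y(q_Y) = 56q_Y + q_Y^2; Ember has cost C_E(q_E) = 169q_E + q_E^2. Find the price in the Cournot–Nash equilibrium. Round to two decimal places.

Yarrow's profit: π_Y = (357 - 4Q)q_Y - (56q_Y + q_Y²). Setting ∂π_Y/∂q_Y = 0: 301 - 10q_Y - 4(q_E) = 0.
Ember's profit: π_E = (357 - 4Q)q_E - (169q_E + q_E²). Setting ∂π_E/∂q_E = 0: 188 - 10q_E - 4(q_Y) = 0.
So q_Y = (301 - 4q_E)/10 and q_E = (188 - 4q_Y)/10.
Substituting one into the other gives q_Y = 1129/42 and q_E = 169/21.
Total output Q = 489/14, so price P = 357 - 4·(489/14) = 1521/7.

217.29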